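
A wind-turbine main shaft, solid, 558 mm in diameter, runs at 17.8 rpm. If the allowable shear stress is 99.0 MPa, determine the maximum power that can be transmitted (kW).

6300 kW

J = πd⁴/32 = π(0.558)⁴/32 = 9.518×10^-3 m⁴.
T_max = τ_allow·J/r = 9.90×10^7 × 9.518×10^-3 / 0.279 = 3.377e6 N·m.
ω = 2π·17.8/60 = 1.864 rad/s, so P_max = T_max·ω = 6.295×10^6 W.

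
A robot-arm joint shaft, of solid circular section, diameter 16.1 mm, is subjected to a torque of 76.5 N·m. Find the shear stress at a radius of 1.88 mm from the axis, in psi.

3160 psi

J = πd⁴/32 = π(0.0161)⁴/32 = 6.596×10^-9 m⁴.
Shear stress varies linearly with radius: τ = T·r/J = 76.50 × 0.00188 / 6.596×10^-9 = 2.180×10^7 Pa.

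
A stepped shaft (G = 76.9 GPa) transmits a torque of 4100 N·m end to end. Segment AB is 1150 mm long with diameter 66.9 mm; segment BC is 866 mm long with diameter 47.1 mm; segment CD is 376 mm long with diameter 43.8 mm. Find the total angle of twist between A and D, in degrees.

10.4°

J_AB = π(0.0669)⁴/32 = 1.97×10^-6 m⁴; J_BC = π(0.0471)⁴/32 = 4.83×10^-7 m⁴; J_CD = π(0.0438)⁴/32 = 3.61×10^-7 m⁴.
θ = (T/G)·Σ L_i/J_i = (4100/76.9×10⁹)·(1.15/1.97×10^-6 + 0.866/4.83×10^-7 + 0.376/3.61×10^-7) = 0.1822 rad.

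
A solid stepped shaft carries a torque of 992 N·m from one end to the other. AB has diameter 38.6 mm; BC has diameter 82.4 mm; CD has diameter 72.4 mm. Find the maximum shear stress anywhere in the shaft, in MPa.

87.8 MPa

Under the same torque, τ_max = 16T/(πd³) is largest where d is smallest — segment AB (d = 38.6 mm).
τ_max = 16·992.0/(π·(0.0386)³) = 8.785×10^7 Pa.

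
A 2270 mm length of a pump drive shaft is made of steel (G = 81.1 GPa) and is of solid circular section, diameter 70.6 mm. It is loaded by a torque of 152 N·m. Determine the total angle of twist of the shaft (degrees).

0.0999°

J = πd⁴/32 = π(0.0706)⁴/32 = 2.439×10^-6 m⁴.
θ = T·L/(G·J) = 152.0 × 2.27 / (81.1×10⁹ × 2.439×10^-6) = 1.744×10^-3 rad.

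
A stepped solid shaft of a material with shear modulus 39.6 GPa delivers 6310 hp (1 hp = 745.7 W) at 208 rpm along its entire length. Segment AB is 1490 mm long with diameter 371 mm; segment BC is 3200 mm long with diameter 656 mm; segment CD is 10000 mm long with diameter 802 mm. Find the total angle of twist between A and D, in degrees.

ω = 2π·208/60 = 21.78 rad/s, so T = P/ω = 6310×745.7 / 21.78 = 216000 N·m.
J_AB = π(0.371)⁴/32 = 1.86×10^-3 m⁴; J_BC = π(0.656)⁴/32 = 0.0182 m⁴; J_CD = π(0.802)⁴/32 = 0.0406 m⁴.
θ = (T/G)·Σ L_i/J_i = (216000/39.6×10⁹)·(1.49/1.86×10^-3 + 3.20/0.0182 + 10.0/0.0406) = 6.673×10^-3 rad.

0.382°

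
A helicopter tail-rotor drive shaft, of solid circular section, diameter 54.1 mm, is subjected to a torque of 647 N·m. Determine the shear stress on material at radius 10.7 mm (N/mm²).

J = πd⁴/32 = π(0.0541)⁴/32 = 8.410×10^-7 m⁴.
Shear stress varies linearly with radius: τ = T·r/J = 647.0 × 0.0107 / 8.410×10^-7 = 8.232×10^6 Pa.

8.23 N/mm²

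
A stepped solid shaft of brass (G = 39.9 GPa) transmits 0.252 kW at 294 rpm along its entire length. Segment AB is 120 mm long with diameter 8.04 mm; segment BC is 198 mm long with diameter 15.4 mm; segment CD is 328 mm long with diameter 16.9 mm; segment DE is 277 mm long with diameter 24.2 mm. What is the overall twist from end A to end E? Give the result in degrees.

ω = 2π·294/60 = 30.79 rad/s, so T = P/ω = 0.252×10³ / 30.79 = 8.185 N·m.
J_AB = π(0.00804)⁴/32 = 4.10×10^-10 m⁴; J_BC = π(0.0154)⁴/32 = 5.52×10^-9 m⁴; J_CD = π(0.0169)⁴/32 = 8.01×10^-9 m⁴; J_DE = π(0.0242)⁴/32 = 3.37×10^-8 m⁴.
θ = (T/G)·Σ L_i/J_i = (8.185/39.9×10⁹)·(0.120/4.10×10^-10 + 0.198/5.52×10^-9 + 0.328/8.01×10^-9 + 0.277/3.37×10^-8) = 0.07745 rad.

4.44°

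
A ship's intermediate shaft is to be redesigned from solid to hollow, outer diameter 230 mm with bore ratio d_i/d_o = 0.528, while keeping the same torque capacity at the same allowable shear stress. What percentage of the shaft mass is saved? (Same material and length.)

Equal τ_max and T ⇒ the solid shaft needs d_s³ = d_o³(1−k⁴), so d_s = 230·(1−0.528⁴)^(1/3) = 223.9 mm.
Area ratio A_h/A_s = d_o²(1−k²)/d_s² = (1−k²)/(1−k⁴)^(2/3) = 0.7612.
Mass saving = 1 − 0.7612 = 23.9 %.

23.9 %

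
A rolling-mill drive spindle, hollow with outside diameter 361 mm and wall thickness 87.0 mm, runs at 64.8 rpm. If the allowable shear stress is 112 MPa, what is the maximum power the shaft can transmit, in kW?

6520 kW

J = π(d_o⁴ − d_i⁴)/32 = π(0.361⁴ − 0.187⁴)/32 = 1.547×10^-3 m⁴.
T_max = τ_allow·J/r = 1.12×10^8 × 1.547×10^-3 / 0.180 = 960100 N·m.
ω = 2π·64.8/60 = 6.786 rad/s, so P_max = T_max·ω = 6.515×10^6 W.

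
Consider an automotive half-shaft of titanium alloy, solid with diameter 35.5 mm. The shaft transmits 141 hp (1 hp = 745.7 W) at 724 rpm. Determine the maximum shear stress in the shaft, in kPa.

158000 kPa

ω = 2π·724/60 = 75.82 rad/s, so T = P/ω = 141×745.7 / 75.82 = 1387 N·m.
J = πd⁴/32 = π(0.0355)⁴/32 = 1.559×10^-7 m⁴.
τ_max = T·r/J = 1387 × 0.0177 / 1.559×10^-7 = 1.579×10^8 Pa.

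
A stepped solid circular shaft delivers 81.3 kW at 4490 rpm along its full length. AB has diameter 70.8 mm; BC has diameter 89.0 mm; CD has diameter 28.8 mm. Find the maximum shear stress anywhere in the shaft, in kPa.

ω = 2π·4490/60 = 470.2 rad/s, so T = P/ω = 81.3×10³ / 470.2 = 172.9 N·m.
Under the same torque, τ_max = 16T/(πd³) is largest where d is smallest — segment CD (d = 28.8 mm).
τ_max = 16·172.9/(π·(0.0288)³) = 3.686×10^7 Pa.

36900 kPa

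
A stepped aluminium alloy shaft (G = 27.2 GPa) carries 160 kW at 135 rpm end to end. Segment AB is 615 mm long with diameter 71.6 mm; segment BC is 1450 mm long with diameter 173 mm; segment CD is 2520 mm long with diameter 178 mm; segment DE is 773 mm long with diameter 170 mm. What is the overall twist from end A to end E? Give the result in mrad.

ω = 2π·135/60 = 14.14 rad/s, so T = P/ω = 160×10³ / 14.14 = 11320 N·m.
J_AB = π(0.0716)⁴/32 = 2.58×10^-6 m⁴; J_BC = π(0.173)⁴/32 = 8.79×10^-5 m⁴; J_CD = π(0.178)⁴/32 = 9.86×10^-5 m⁴; J_DE = π(0.170)⁴/32 = 8.20×10^-5 m⁴.
θ = (T/G)·Σ L_i/J_i = (11320/27.2×10⁹)·(0.615/2.58×10^-6 + 1.45/8.79×10^-5 + 2.52/9.86×10^-5 + 0.773/8.20×10^-5) = 0.1206 rad.

121 mrad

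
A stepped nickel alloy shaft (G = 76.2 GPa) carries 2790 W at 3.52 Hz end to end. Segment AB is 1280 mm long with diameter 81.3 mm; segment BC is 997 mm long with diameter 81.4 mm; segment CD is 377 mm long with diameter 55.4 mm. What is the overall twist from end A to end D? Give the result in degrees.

0.0889°

ω = 2π·3.52 = 22.12 rad/s, so T = P/ω = 2790 / 22.12 = 126.1 N·m.
J_AB = π(0.0813)⁴/32 = 4.29×10^-6 m⁴; J_BC = π(0.0814)⁴/32 = 4.31×10^-6 m⁴; J_CD = π(0.0554)⁴/32 = 9.25×10^-7 m⁴.
θ = (T/G)·Σ L_i/J_i = (126.1/76.2×10⁹)·(1.28/4.29×10^-6 + 0.997/4.31×10^-6 + 0.377/9.25×10^-7) = 1.552×10^-3 rad.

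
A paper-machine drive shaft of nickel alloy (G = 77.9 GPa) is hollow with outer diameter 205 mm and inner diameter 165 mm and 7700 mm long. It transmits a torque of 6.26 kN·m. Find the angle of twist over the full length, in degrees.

0.352°

J = π(d_o⁴ − d_i⁴)/32 = π(0.205⁴ − 0.165⁴)/32 = 1.006×10^-4 m⁴.
θ = T·L/(G·J) = 6260 × 7.70 / (77.9×10⁹ × 1.006×10^-4) = 6.150×10^-3 rad.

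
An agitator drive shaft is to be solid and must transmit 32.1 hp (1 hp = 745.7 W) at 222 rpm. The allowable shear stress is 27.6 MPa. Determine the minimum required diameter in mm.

57.5 mm

ω = 2π·222/60 = 23.25 rad/s, so T = P/ω = 32.1×745.7 / 23.25 = 1030 N·m.
For a solid shaft τ_max = 16T/(πd³), so d = (16T/(π τ_allow))^(1/3) = (16·1030/(π·2.76×10^7))^(1/3) = 0.05749 m.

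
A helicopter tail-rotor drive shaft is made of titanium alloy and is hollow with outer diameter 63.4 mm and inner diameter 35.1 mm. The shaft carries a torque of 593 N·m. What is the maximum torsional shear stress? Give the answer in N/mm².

13.1 N/mm²

J = π(d_o⁴ − d_i⁴)/32 = π(0.0634⁴ − 0.0351⁴)/32 = 1.437×10^-6 m⁴.
τ_max = T·r/J = 593.0 × 0.0317 / 1.437×10^-6 = 1.308×10^7 Pa.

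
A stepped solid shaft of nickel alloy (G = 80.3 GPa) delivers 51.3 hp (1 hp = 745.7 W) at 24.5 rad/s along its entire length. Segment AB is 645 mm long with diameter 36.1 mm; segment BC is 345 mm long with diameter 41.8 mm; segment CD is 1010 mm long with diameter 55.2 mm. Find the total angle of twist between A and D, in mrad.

119 mrad

ω = 24.5 rad/s, so T = P/ω = 51.3×745.7 / 24.50 = 1561 N·m.
J_AB = π(0.0361)⁴/32 = 1.67×10^-7 m⁴; J_BC = π(0.0418)⁴/32 = 3.00×10^-7 m⁴; J_CD = π(0.0552)⁴/32 = 9.11×10^-7 m⁴.
θ = (T/G)·Σ L_i/J_i = (1561/80.3×10⁹)·(0.645/1.67×10^-7 + 0.345/3.00×10^-7 + 1.01/9.11×10^-7) = 0.1191 rad.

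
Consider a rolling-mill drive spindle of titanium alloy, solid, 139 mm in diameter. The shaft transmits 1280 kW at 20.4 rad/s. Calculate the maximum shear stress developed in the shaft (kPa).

ω = 20.4 rad/s, so T = P/ω = 1280×10³ / 20.40 = 62750 N·m.
J = πd⁴/32 = π(0.139)⁴/32 = 3.665×10^-5 m⁴.
τ_max = T·r/J = 62750 × 0.0695 / 3.665×10^-5 = 1.190×10^8 Pa.

119000 kPa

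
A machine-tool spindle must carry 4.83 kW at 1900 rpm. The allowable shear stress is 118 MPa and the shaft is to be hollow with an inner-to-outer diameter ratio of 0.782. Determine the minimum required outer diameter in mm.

ω = 2π·1900/60 = 199.0 rad/s, so T = P/ω = 4.83×10³ / 199.0 = 24.28 N·m.
For a hollow shaft with d_i/d_o = 0.782: τ_max = 16T/(π d_o³ (1−k⁴)), so d_o = [16T/(π τ_allow (1−k⁴))]^(1/3) = [16·24.28/(π·1.18×10^8·0.6260)]^(1/3) = 0.01187 m.

11.9 mm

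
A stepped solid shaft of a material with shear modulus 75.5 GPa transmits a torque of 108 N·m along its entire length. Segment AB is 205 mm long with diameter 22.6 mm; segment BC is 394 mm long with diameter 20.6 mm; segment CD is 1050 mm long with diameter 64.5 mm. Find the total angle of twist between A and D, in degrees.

J_AB = π(0.0226)⁴/32 = 2.56×10^-8 m⁴; J_BC = π(0.0206)⁴/32 = 1.77×10^-8 m⁴; J_CD = π(0.0645)⁴/32 = 1.70×10^-6 m⁴.
θ = (T/G)·Σ L_i/J_i = (108.0/75.5×10⁹)·(0.205/2.56×10^-8 + 0.394/1.77×10^-8 + 1.05/1.70×10^-6) = 0.04421 rad.

2.53°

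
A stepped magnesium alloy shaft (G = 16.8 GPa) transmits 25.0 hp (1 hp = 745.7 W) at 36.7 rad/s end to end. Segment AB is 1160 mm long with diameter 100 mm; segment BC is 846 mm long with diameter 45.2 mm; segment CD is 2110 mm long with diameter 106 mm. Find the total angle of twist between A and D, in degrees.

4.08°

ω = 36.7 rad/s, so T = P/ω = 25.0×745.7 / 36.70 = 508.0 N·m.
J_AB = π(0.100)⁴/32 = 9.82×10^-6 m⁴; J_BC = π(0.0452)⁴/32 = 4.10×10^-7 m⁴; J_CD = π(0.106)⁴/32 = 1.24×10^-5 m⁴.
θ = (T/G)·Σ L_i/J_i = (508.0/16.8×10⁹)·(1.16/9.82×10^-6 + 0.846/4.10×10^-7 + 2.11/1.24×10^-5) = 0.07114 rad.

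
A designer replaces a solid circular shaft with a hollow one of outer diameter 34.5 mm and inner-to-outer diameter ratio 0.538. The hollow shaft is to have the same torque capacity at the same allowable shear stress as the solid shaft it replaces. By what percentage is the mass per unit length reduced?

24.7 %

Equal τ_max and T ⇒ the solid shaft needs d_s³ = d_o³(1−k⁴), so d_s = 34.5·(1−0.538⁴)^(1/3) = 33.51 mm.
Area ratio A_h/A_s = d_o²(1−k²)/d_s² = (1−k²)/(1−k⁴)^(2/3) = 0.7532.
Mass saving = 1 − 0.7532 = 24.7 %.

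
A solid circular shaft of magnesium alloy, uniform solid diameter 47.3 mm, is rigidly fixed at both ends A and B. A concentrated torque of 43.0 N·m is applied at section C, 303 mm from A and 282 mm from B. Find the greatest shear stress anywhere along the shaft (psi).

155 psi

With uniform GJ and both ends fixed, compatibility θ_AC = θ_CB gives T_A·a = T_B·b, together with T_A + T_B = T₀.
T_A = T₀·b/(a+b) = 43.00·282/585.0 = 20.73 N·m; T_B = 22.27 N·m.
τ in each portion: τ_AC = 9.98×10^5 Pa, τ_CB = 1.07×10^6 Pa; maximum is in CB.
τ_max = T_CB·r/J = 22.27·0.0236/4.91×10^-7 = 1.072×10^6 Pa.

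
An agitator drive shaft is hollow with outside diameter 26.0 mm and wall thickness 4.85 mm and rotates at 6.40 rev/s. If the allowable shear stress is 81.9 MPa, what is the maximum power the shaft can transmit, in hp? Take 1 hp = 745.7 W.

12.9 hp

J = π(d_o⁴ − d_i⁴)/32 = π(0.0260⁴ − 0.0163⁴)/32 = 3.793×10^-8 m⁴.
T_max = τ_allow·J/r = 8.19×10^7 × 3.793×10^-8 / 0.0130 = 239.0 N·m.
ω = 2π·6.40 = 40.21 rad/s, so P_max = T_max·ω = 9610 W.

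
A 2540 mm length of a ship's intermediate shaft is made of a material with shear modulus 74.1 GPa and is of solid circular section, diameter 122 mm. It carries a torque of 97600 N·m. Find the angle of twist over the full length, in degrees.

8.81°

J = πd⁴/32 = π(0.122)⁴/32 = 2.175×10^-5 m⁴.
θ = T·L/(G·J) = 97600 × 2.54 / (74.1×10⁹ × 2.175×10^-5) = 0.1538 rad.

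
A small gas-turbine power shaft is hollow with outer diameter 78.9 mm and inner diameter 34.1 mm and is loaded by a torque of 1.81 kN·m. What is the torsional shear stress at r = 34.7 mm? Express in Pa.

1.71e7 Pa

J = π(d_o⁴ − d_i⁴)/32 = π(0.0789⁴ − 0.0341⁴)/32 = 3.672×10^-6 m⁴.
Shear stress varies linearly with radius: τ = T·r/J = 1810 × 0.0347 / 3.672×10^-6 = 1.711×10^7 Pa.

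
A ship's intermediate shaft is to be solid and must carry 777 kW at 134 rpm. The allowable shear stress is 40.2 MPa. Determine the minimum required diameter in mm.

ω = 2π·134/60 = 14.03 rad/s, so T = P/ω = 777×10³ / 14.03 = 55370 N·m.
For a solid shaft τ_max = 16T/(πd³), so d = (16T/(π τ_allow))^(1/3) = (16·55370/(π·4.02×10^7))^(1/3) = 0.1914 m.

191 mm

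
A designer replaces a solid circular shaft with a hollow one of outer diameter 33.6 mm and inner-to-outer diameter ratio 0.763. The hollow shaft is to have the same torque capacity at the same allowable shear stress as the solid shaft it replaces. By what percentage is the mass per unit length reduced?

Equal τ_max and T ⇒ the solid shaft needs d_s³ = d_o³(1−k⁴), so d_s = 33.6·(1−0.763⁴)^(1/3) = 29.27 mm.
Area ratio A_h/A_s = d_o²(1−k²)/d_s² = (1−k²)/(1−k⁴)^(2/3) = 0.5506.
Mass saving = 1 − 0.5506 = 44.9 %.

44.9 %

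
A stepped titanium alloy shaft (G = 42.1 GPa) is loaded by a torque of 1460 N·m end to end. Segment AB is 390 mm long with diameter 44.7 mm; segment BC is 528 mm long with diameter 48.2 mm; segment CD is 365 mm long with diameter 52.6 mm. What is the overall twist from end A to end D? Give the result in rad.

J_AB = π(0.0447)⁴/32 = 3.92×10^-7 m⁴; J_BC = π(0.0482)⁴/32 = 5.30×10^-7 m⁴; J_CD = π(0.0526)⁴/32 = 7.52×10^-7 m⁴.
θ = (T/G)·Σ L_i/J_i = (1460/42.1×10⁹)·(0.390/3.92×10^-7 + 0.528/5.30×10^-7 + 0.365/7.52×10^-7) = 0.08591 rad.

0.0859 rad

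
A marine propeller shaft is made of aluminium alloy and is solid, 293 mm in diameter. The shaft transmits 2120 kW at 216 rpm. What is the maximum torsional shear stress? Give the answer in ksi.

ω = 2π·216/60 = 22.62 rad/s, so T = P/ω = 2120×10³ / 22.62 = 93720 N·m.
J = πd⁴/32 = π(0.293)⁴/32 = 7.236×10^-4 m⁴.
τ_max = T·r/J = 93720 × 0.146 / 7.236×10^-4 = 1.898×10^7 Pa.

2.75 ksi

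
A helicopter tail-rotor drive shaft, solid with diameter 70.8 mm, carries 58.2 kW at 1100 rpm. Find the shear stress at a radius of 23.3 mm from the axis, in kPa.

4770 kPa

ω = 2π·1100/60 = 115.2 rad/s, so T = P/ω = 58.2×10³ / 115.2 = 505.2 N·m.
J = πd⁴/32 = π(0.0708)⁴/32 = 2.467×10^-6 m⁴.
Shear stress varies linearly with radius: τ = T·r/J = 505.2 × 0.0233 / 2.467×10^-6 = 4.772×10^6 Pa.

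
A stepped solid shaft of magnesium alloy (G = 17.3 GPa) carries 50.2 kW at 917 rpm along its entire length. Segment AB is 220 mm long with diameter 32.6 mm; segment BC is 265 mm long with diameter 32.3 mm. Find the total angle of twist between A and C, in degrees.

7.73°

ω = 2π·917/60 = 96.03 rad/s, so T = P/ω = 50.2×10³ / 96.03 = 522.8 N·m.
J_AB = π(0.0326)⁴/32 = 1.11×10^-7 m⁴; J_BC = π(0.0323)⁴/32 = 1.07×10^-7 m⁴.
θ = (T/G)·Σ L_i/J_i = (522.8/17.3×10⁹)·(0.220/1.11×10^-7 + 0.265/1.07×10^-7) = 0.1349 rad.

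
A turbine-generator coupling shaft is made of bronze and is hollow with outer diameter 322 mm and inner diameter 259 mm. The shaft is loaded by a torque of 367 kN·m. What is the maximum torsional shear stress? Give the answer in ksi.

J = π(d_o⁴ − d_i⁴)/32 = π(0.322⁴ − 0.259⁴)/32 = 6.136×10^-4 m⁴.
τ_max = T·r/J = 367000 × 0.161 / 6.136×10^-4 = 9.629×10^7 Pa.

14.0 ksi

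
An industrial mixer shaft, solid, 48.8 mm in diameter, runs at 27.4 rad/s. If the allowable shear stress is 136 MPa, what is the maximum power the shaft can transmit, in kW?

85.0 kW

J = πd⁴/32 = π(0.0488)⁴/32 = 5.568×10^-7 m⁴.
T_max = τ_allow·J/r = 1.36×10^8 × 5.568×10^-7 / 0.0244 = 3103 N·m.
ω = 27.4 rad/s, so P_max = T_max·ω = 8.503×10^4 W.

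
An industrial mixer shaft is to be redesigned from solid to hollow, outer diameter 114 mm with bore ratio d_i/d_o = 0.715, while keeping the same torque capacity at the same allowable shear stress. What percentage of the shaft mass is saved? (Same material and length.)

Equal τ_max and T ⇒ the solid shaft needs d_s³ = d_o³(1−k⁴), so d_s = 114·(1−0.715⁴)^(1/3) = 103.1 mm.
Area ratio A_h/A_s = d_o²(1−k²)/d_s² = (1−k²)/(1−k⁴)^(2/3) = 0.5982.
Mass saving = 1 − 0.5982 = 40.2 %.

40.2 %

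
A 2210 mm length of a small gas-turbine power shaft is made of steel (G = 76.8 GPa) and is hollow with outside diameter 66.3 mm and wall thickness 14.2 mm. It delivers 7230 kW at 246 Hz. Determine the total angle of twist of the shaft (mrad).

ω = 2π·246 = 1546 rad/s, so T = P/ω = 7230×10³ / 1546 = 4678 N·m.
J = π(d_o⁴ − d_i⁴)/32 = π(0.0663⁴ − 0.0379⁴)/32 = 1.694×10^-6 m⁴.
θ = T·L/(G·J) = 4678 × 2.21 / (76.8×10⁹ × 1.694×10^-6) = 0.07944 rad.

79.4 mrad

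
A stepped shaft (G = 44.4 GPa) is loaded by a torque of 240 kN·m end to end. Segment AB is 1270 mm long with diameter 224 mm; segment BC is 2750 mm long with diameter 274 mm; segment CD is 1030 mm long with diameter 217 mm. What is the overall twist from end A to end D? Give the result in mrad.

J_AB = π(0.224)⁴/32 = 2.47×10^-4 m⁴; J_BC = π(0.274)⁴/32 = 5.53×10^-4 m⁴; J_CD = π(0.217)⁴/32 = 2.18×10^-4 m⁴.
θ = (T/G)·Σ L_i/J_i = (240000/44.4×10⁹)·(1.27/2.47×10^-4 + 2.75/5.53×10^-4 + 1.03/2.18×10^-4) = 0.08021 rad.

80.2 mrad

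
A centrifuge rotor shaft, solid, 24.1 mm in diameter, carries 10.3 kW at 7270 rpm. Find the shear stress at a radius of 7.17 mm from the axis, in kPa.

2930 kPa

ω = 2π·7270/60 = 761.3 rad/s, so T = P/ω = 10.3×10³ / 761.3 = 13.53 N·m.
J = πd⁴/32 = π(0.0241)⁴/32 = 3.312×10^-8 m⁴.
Shear stress varies linearly with radius: τ = T·r/J = 13.53 × 0.00717 / 3.312×10^-8 = 2.929×10^6 Pa.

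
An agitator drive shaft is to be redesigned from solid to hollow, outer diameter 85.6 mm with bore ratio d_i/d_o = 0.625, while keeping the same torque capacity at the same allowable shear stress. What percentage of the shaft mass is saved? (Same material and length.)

32.0 %

Equal τ_max and T ⇒ the solid shaft needs d_s³ = d_o³(1−k⁴), so d_s = 85.6·(1−0.625⁴)^(1/3) = 81.00 mm.
Area ratio A_h/A_s = d_o²(1−k²)/d_s² = (1−k²)/(1−k⁴)^(2/3) = 0.6805.
Mass saving = 1 − 0.6805 = 32.0 %.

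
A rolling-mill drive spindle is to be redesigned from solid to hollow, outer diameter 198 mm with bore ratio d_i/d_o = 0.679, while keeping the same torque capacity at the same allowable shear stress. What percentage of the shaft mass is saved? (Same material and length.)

Equal τ_max and T ⇒ the solid shaft needs d_s³ = d_o³(1−k⁴), so d_s = 198·(1−0.679⁴)^(1/3) = 182.8 mm.
Area ratio A_h/A_s = d_o²(1−k²)/d_s² = (1−k²)/(1−k⁴)^(2/3) = 0.6320.
Mass saving = 1 − 0.6320 = 36.8 %.

36.8 %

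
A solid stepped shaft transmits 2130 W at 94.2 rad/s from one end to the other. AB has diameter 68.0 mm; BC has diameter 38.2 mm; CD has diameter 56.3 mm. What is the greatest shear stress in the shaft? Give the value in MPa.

2.07 MPa

ω = 94.2 rad/s, so T = P/ω = 2130 / 94.20 = 22.61 N·m.
Under the same torque, τ_max = 16T/(πd³) is largest where d is smallest — segment BC (d = 38.2 mm).
τ_max = 16·22.61/(π·(0.0382)³) = 2.066×10^6 Pa.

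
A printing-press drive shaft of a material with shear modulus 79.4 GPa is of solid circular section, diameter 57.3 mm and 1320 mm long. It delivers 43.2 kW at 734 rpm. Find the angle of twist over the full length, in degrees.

ω = 2π·734/60 = 76.86 rad/s, so T = P/ω = 43.2×10³ / 76.86 = 562.0 N·m.
J = πd⁴/32 = π(0.0573)⁴/32 = 1.058×10^-6 m⁴.
θ = T·L/(G·J) = 562.0 × 1.32 / (79.4×10⁹ × 1.058×10^-6) = 8.829×10^-3 rad.

0.506°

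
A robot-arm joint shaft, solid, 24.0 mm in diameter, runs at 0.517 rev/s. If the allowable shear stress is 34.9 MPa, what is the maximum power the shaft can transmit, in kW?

J = πd⁴/32 = π(0.0240)⁴/32 = 3.257×10^-8 m⁴.
T_max = τ_allow·J/r = 3.49×10^7 × 3.257×10^-8 / 0.0120 = 94.73 N·m.
ω = 2π·0.517 = 3.248 rad/s, so P_max = T_max·ω = 307.7 W.

0.308 kW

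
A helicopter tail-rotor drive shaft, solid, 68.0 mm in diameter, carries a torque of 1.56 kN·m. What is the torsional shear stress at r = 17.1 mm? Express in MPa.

J = πd⁴/32 = π(0.0680)⁴/32 = 2.099×10^-6 m⁴.
Shear stress varies linearly with radius: τ = T·r/J = 1560 × 0.0171 / 2.099×10^-6 = 1.271×10^7 Pa.

12.7 MPa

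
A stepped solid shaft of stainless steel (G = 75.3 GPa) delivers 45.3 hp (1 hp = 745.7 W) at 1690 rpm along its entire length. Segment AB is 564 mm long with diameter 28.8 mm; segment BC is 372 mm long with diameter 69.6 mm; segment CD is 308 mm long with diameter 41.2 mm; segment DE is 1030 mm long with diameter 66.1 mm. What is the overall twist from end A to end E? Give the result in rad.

0.0257 rad

ω = 2π·1690/60 = 177.0 rad/s, so T = P/ω = 45.3×745.7 / 177.0 = 190.9 N·m.
J_AB = π(0.0288)⁴/32 = 6.75×10^-8 m⁴; J_BC = π(0.0696)⁴/32 = 2.30×10^-6 m⁴; J_CD = π(0.0412)⁴/32 = 2.83×10^-7 m⁴; J_DE = π(0.0661)⁴/32 = 1.87×10^-6 m⁴.
θ = (T/G)·Σ L_i/J_i = (190.9/75.3×10⁹)·(0.564/6.75×10^-8 + 0.372/2.30×10^-6 + 0.308/2.83×10^-7 + 1.03/1.87×10^-6) = 0.02573 rad.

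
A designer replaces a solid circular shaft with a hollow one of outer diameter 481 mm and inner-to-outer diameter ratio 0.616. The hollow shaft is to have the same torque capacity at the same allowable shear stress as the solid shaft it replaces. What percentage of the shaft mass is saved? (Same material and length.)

Equal τ_max and T ⇒ the solid shaft needs d_s³ = d_o³(1−k⁴), so d_s = 481·(1−0.616⁴)^(1/3) = 456.7 mm.
Area ratio A_h/A_s = d_o²(1−k²)/d_s² = (1−k²)/(1−k⁴)^(2/3) = 0.6883.
Mass saving = 1 − 0.6883 = 31.2 %.

31.2 %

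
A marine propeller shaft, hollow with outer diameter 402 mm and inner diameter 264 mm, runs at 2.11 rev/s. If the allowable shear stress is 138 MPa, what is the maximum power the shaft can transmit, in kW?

19000 kW

J = π(d_o⁴ − d_i⁴)/32 = π(0.402⁴ − 0.264⁴)/32 = 2.087×10^-3 m⁴.
T_max = τ_allow·J/r = 1.38×10^8 × 2.087×10^-3 / 0.201 = 1.433e6 N·m.
ω = 2π·2.11 = 13.26 rad/s, so P_max = T_max·ω = 1.900×10^7 W.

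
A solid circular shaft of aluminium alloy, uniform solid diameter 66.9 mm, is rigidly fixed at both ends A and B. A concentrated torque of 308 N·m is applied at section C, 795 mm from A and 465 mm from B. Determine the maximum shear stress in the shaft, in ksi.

With uniform GJ and both ends fixed, compatibility θ_AC = θ_CB gives T_A·a = T_B·b, together with T_A + T_B = T₀.
T_A = T₀·b/(a+b) = 308.0·465/1260 = 113.7 N·m; T_B = 194.3 N·m.
τ in each portion: τ_AC = 1.93×10^6 Pa, τ_CB = 3.31×10^6 Pa; maximum is in CB.
τ_max = T_CB·r/J = 194.3·0.0335/1.97×10^-6 = 3.306×10^6 Pa.

0.479 ksi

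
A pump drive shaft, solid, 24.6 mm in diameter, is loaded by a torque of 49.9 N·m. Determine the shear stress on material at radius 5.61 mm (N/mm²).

7.79 N/mm²

J = πd⁴/32 = π(0.0246)⁴/32 = 3.595×10^-8 m⁴.
Shear stress varies linearly with radius: τ = T·r/J = 49.90 × 0.00561 / 3.595×10^-8 = 7.786×10^6 Pa.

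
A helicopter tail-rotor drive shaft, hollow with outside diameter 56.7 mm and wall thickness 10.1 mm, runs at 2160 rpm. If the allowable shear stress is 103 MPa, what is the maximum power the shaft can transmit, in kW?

J = π(d_o⁴ − d_i⁴)/32 = π(0.0567⁴ − 0.0365⁴)/32 = 8.404×10^-7 m⁴.
T_max = τ_allow·J/r = 1.03×10^8 × 8.404×10^-7 / 0.0284 = 3053 N·m.
ω = 2π·2160/60 = 226.2 rad/s, so P_max = T_max·ω = 6.907×10^5 W.

691 kW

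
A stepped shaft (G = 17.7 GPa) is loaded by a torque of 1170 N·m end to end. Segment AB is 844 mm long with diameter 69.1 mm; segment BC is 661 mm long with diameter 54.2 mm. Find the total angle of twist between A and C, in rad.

J_AB = π(0.0691)⁴/32 = 2.24×10^-6 m⁴; J_BC = π(0.0542)⁴/32 = 8.47×10^-7 m⁴.
θ = (T/G)·Σ L_i/J_i = (1170/17.7×10⁹)·(0.844/2.24×10^-6 + 0.661/8.47×10^-7) = 0.07650 rad.

0.0765 rad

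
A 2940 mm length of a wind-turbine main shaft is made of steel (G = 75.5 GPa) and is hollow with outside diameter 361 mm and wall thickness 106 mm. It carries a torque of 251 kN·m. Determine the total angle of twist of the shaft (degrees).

0.346°

J = π(d_o⁴ − d_i⁴)/32 = π(0.361⁴ − 0.149⁴)/32 = 1.619×10^-3 m⁴.
θ = T·L/(G·J) = 251000 × 2.94 / (75.5×10⁹ × 1.619×10^-3) = 6.037×10^-3 rad.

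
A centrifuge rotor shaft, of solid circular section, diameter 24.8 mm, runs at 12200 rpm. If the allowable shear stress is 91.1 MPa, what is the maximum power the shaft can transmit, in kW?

349 kW

J = πd⁴/32 = π(0.0248)⁴/32 = 3.714×10^-8 m⁴.
T_max = τ_allow·J/r = 9.11×10^7 × 3.714×10^-8 / 0.0124 = 272.8 N·m.
ω = 2π·12200/60 = 1278 rad/s, so P_max = T_max·ω = 3.486×10^5 W.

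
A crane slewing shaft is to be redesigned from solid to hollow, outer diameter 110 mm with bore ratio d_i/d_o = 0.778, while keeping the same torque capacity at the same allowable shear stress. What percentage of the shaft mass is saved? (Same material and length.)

Equal τ_max and T ⇒ the solid shaft needs d_s³ = d_o³(1−k⁴), so d_s = 110·(1−0.778⁴)^(1/3) = 94.48 mm.
Area ratio A_h/A_s = d_o²(1−k²)/d_s² = (1−k²)/(1−k⁴)^(2/3) = 0.5350.
Mass saving = 1 − 0.5350 = 46.5 %.

46.5 %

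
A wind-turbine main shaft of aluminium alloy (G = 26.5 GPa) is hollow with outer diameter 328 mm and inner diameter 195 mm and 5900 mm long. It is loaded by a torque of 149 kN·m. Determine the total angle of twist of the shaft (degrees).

J = π(d_o⁴ − d_i⁴)/32 = π(0.328⁴ − 0.195⁴)/32 = 9.944×10^-4 m⁴.
θ = T·L/(G·J) = 149000 × 5.90 / (26.5×10⁹ × 9.944×10^-4) = 0.03336 rad.

1.91°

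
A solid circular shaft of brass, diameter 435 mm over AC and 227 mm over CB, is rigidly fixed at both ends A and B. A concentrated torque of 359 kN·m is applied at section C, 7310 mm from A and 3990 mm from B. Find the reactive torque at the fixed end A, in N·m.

316000 N·m

Compatibility: T_A·a/J_AC = T_B·b/J_CB with T_A + T_B = T₀.
J_AC = 3.52×10^-3 m⁴, J_CB = 2.61×10^-4 m⁴, so T_A = T₀·(J_AC/a)/((J_AC/a)+(J_CB/b)) = 316100 N·m, T_B = 42940 N·m.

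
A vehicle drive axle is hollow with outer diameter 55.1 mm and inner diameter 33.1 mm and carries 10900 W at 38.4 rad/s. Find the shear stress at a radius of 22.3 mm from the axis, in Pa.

ω = 38.4 rad/s, so T = P/ω = 10900 / 38.40 = 283.9 N·m.
J = π(d_o⁴ − d_i⁴)/32 = π(0.0551⁴ − 0.0331⁴)/32 = 7.871×10^-7 m⁴.
Shear stress varies linearly with radius: τ = T·r/J = 283.9 × 0.0223 / 7.871×10^-7 = 8.042×10^6 Pa.

8.04e6 Pa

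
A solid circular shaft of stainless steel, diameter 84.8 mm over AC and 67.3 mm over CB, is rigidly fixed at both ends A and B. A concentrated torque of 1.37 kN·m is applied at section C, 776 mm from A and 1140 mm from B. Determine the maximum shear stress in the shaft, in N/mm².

9.01 N/mm²

Compatibility: T_A·a/J_AC = T_B·b/J_CB with T_A + T_B = T₀.
J_AC = 5.08×10^-6 m⁴, J_CB = 2.01×10^-6 m⁴, so T_A = T₀·(J_AC/a)/((J_AC/a)+(J_CB/b)) = 1079 N·m, T_B = 291.3 N·m.
τ in each portion: τ_AC = 9.01×10^6 Pa, τ_CB = 4.87×10^6 Pa; maximum is in AC.
τ_max = T_AC·r/J = 1079·0.0424/5.08×10^-6 = 9.009×10^6 Pa.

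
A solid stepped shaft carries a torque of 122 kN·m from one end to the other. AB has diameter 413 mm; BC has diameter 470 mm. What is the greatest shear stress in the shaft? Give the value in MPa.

8.82 MPa

Under the same torque, τ_max = 16T/(πd³) is largest where d is smallest — segment AB (d = 413 mm).
τ_max = 16·122000/(π·(0.413)³) = 8.820×10^6 Pa.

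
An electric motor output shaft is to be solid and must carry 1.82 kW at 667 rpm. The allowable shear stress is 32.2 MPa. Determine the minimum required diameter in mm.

ω = 2π·667/60 = 69.85 rad/s, so T = P/ω = 1.82×10³ / 69.85 = 26.06 N·m.
For a solid shaft τ_max = 16T/(πd³), so d = (16T/(π τ_allow))^(1/3) = (16·26.06/(π·3.22×10^7))^(1/3) = 0.01603 m.

16.0 mm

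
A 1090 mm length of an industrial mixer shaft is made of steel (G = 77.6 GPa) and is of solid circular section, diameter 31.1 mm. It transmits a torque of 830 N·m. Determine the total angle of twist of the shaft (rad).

J = πd⁴/32 = π(0.0311)⁴/32 = 9.184×10^-8 m⁴.
θ = T·L/(G·J) = 830.0 × 1.09 / (77.6×10⁹ × 9.184×10^-8) = 0.1269 rad.

0.127 rad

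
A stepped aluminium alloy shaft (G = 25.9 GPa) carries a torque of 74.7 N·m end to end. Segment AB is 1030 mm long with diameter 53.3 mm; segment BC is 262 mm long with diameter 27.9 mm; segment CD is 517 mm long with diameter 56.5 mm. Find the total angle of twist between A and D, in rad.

J_AB = π(0.0533)⁴/32 = 7.92×10^-7 m⁴; J_BC = π(0.0279)⁴/32 = 5.95×10^-8 m⁴; J_CD = π(0.0565)⁴/32 = 1.00×10^-6 m⁴.
θ = (T/G)·Σ L_i/J_i = (74.70/25.9×10⁹)·(1.03/7.92×10^-7 + 0.262/5.95×10^-8 + 0.517/1.00×10^-6) = 0.01794 rad.

0.0179 rad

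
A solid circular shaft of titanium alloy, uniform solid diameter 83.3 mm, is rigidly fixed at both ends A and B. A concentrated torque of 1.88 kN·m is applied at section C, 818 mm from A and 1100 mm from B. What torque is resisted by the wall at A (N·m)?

With uniform GJ and both ends fixed, compatibility θ_AC = θ_CB gives T_A·a = T_B·b, together with T_A + T_B = T₀.
T_A = T₀·b/(a+b) = 1880·1100/1918 = 1078 N·m; T_B = 801.8 N·m.

1080 N·m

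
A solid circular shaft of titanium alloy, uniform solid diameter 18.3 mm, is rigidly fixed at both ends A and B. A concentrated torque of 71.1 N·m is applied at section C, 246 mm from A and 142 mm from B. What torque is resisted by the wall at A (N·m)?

26.0 N·m

With uniform GJ and both ends fixed, compatibility θ_AC = θ_CB gives T_A·a = T_B·b, together with T_A + T_B = T₀.
T_A = T₀·b/(a+b) = 71.10·142/388.0 = 26.02 N·m; T_B = 45.08 N·m.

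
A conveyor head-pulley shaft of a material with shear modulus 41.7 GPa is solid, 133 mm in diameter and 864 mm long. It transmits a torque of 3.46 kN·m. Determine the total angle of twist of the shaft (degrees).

J = πd⁴/32 = π(0.133)⁴/32 = 3.072×10^-5 m⁴.
θ = T·L/(G·J) = 3460 × 0.864 / (41.7×10⁹ × 3.072×10^-5) = 2.334×10^-3 rad.

0.134°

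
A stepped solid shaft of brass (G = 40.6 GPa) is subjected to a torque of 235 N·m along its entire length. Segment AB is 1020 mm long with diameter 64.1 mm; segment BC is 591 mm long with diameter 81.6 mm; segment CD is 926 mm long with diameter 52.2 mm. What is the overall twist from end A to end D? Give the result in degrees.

0.670°

J_AB = π(0.0641)⁴/32 = 1.66×10^-6 m⁴; J_BC = π(0.0816)⁴/32 = 4.35×10^-6 m⁴; J_CD = π(0.0522)⁴/32 = 7.29×10^-7 m⁴.
θ = (T/G)·Σ L_i/J_i = (235.0/40.6×10⁹)·(1.02/1.66×10^-6 + 0.591/4.35×10^-6 + 0.926/7.29×10^-7) = 0.01170 rad.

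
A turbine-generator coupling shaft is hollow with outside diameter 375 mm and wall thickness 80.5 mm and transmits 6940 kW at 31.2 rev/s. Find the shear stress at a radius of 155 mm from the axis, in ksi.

ω = 2π·31.2 = 196.0 rad/s, so T = P/ω = 6940×10³ / 196.0 = 35400 N·m.
J = π(d_o⁴ − d_i⁴)/32 = π(0.375⁴ − 0.214⁴)/32 = 1.736×10^-3 m⁴.
Shear stress varies linearly with radius: τ = T·r/J = 35400 × 0.155 / 1.736×10^-3 = 3.162×10^6 Pa.

0.459 ksi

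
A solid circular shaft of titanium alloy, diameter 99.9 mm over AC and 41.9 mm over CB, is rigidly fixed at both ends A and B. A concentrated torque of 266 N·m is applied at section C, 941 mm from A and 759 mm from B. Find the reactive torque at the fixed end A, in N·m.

Compatibility: T_A·a/J_AC = T_B·b/J_CB with T_A + T_B = T₀.
J_AC = 9.78×10^-6 m⁴, J_CB = 3.03×10^-7 m⁴, so T_A = T₀·(J_AC/a)/((J_AC/a)+(J_CB/b)) = 256.2 N·m, T_B = 9.828 N·m.

256 N·m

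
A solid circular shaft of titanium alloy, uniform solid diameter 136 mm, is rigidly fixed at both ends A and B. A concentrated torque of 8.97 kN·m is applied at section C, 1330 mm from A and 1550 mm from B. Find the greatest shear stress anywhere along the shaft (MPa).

9.77 MPa

With uniform GJ and both ends fixed, compatibility θ_AC = θ_CB gives T_A·a = T_B·b, together with T_A + T_B = T₀.
T_A = T₀·b/(a+b) = 8970·1550/2880 = 4828 N·m; T_B = 4142 N·m.
τ in each portion: τ_AC = 9.77×10^6 Pa, τ_CB = 8.39×10^6 Pa; maximum is in AC.
τ_max = T_AC·r/J = 4828·0.0680/3.36×10^-5 = 9.774×10^6 Pa.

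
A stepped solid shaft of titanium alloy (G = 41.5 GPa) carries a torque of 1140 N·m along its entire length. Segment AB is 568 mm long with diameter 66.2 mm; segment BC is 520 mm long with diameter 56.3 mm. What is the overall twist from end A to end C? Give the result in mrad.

J_AB = π(0.0662)⁴/32 = 1.89×10^-6 m⁴; J_BC = π(0.0563)⁴/32 = 9.86×10^-7 m⁴.
θ = (T/G)·Σ L_i/J_i = (1140/41.5×10⁹)·(0.568/1.89×10^-6 + 0.520/9.86×10^-7) = 0.02276 rad.

22.8 mrad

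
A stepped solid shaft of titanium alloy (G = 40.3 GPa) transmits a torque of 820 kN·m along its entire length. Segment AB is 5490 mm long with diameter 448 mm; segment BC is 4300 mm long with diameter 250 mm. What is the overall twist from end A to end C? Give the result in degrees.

14.7°

J_AB = π(0.448)⁴/32 = 3.95×10^-3 m⁴; J_BC = π(0.250)⁴/32 = 3.83×10^-4 m⁴.
θ = (T/G)·Σ L_i/J_i = (820000/40.3×10⁹)·(5.49/3.95×10^-3 + 4.30/3.83×10^-4) = 0.2564 rad.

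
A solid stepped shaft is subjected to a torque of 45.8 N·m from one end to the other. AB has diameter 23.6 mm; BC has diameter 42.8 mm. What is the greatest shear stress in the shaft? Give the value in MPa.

Under the same torque, τ_max = 16T/(πd³) is largest where d is smallest — segment AB (d = 23.6 mm).
τ_max = 16·45.80/(π·(0.0236)³) = 1.775×10^7 Pa.

17.7 MPa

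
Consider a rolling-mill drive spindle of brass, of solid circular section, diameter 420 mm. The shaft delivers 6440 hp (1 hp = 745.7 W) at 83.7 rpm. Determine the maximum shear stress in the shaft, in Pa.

3.77e7 Pa

ω = 2π·83.7/60 = 8.765 rad/s, so T = P/ω = 6440×745.7 / 8.765 = 547900 N·m.
J = πd⁴/32 = π(0.420)⁴/32 = 3.055×10^-3 m⁴.
τ_max = T·r/J = 547900 × 0.210 / 3.055×10^-3 = 3.766×10^7 Pa.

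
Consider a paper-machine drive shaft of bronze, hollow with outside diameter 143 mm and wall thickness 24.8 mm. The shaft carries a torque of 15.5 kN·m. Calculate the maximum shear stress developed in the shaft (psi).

J = π(d_o⁴ − d_i⁴)/32 = π(0.143⁴ − 0.0934⁴)/32 = 3.358×10^-5 m⁴.
τ_max = T·r/J = 15500 × 0.0715 / 3.358×10^-5 = 3.300×10^7 Pa.

4790 psi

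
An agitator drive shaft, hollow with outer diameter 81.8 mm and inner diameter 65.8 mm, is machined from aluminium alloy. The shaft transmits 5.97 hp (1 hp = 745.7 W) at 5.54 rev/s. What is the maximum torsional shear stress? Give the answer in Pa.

2.05e6 Pa

ω = 2π·5.54 = 34.81 rad/s, so T = P/ω = 5.97×745.7 / 34.81 = 127.9 N·m.
J = π(d_o⁴ − d_i⁴)/32 = π(0.0818⁴ − 0.0658⁴)/32 = 2.555×10^-6 m⁴.
τ_max = T·r/J = 127.9 × 0.0409 / 2.555×10^-6 = 2.047×10^6 Pa.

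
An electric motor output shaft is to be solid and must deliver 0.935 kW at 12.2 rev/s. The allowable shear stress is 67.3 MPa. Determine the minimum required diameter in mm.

9.74 mm

ω = 2π·12.2 = 76.65 rad/s, so T = P/ω = 0.935×10³ / 76.65 = 12.20 N·m.
For a solid shaft τ_max = 16T/(πd³), so d = (16T/(π τ_allow))^(1/3) = (16·12.20/(π·6.73×10^7))^(1/3) = 0.009737 m.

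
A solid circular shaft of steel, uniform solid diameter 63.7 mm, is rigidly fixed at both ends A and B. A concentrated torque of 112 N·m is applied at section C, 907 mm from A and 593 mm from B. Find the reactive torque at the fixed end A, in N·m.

With uniform GJ and both ends fixed, compatibility θ_AC = θ_CB gives T_A·a = T_B·b, together with T_A + T_B = T₀.
T_A = T₀·b/(a+b) = 112.0·593/1500 = 44.28 N·m; T_B = 67.72 N·m.

44.3 N·m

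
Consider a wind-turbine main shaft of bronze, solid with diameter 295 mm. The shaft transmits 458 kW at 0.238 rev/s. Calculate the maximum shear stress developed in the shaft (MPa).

60.8 MPa

ω = 2π·0.238 = 1.495 rad/s, so T = P/ω = 458×10³ / 1.495 = 306300 N·m.
J = πd⁴/32 = π(0.295)⁴/32 = 7.435×10^-4 m⁴.
τ_max = T·r/J = 306300 × 0.147 / 7.435×10^-4 = 6.076×10^7 Pa.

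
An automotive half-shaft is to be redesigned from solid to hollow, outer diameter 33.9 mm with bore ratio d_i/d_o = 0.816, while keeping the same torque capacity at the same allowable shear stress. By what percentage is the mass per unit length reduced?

50.6 %

Equal τ_max and T ⇒ the solid shaft needs d_s³ = d_o³(1−k⁴), so d_s = 33.9·(1−0.816⁴)^(1/3) = 27.89 mm.
Area ratio A_h/A_s = d_o²(1−k²)/d_s² = (1−k²)/(1−k⁴)^(2/3) = 0.4938.
Mass saving = 1 − 0.4938 = 50.6 %.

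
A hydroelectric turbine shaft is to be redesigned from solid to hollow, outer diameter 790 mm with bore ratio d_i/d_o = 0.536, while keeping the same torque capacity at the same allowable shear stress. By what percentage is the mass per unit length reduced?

24.5 %

Equal τ_max and T ⇒ the solid shaft needs d_s³ = d_o³(1−k⁴), so d_s = 790·(1−0.536⁴)^(1/3) = 767.6 mm.
Area ratio A_h/A_s = d_o²(1−k²)/d_s² = (1−k²)/(1−k⁴)^(2/3) = 0.7548.
Mass saving = 1 − 0.7548 = 24.5 %.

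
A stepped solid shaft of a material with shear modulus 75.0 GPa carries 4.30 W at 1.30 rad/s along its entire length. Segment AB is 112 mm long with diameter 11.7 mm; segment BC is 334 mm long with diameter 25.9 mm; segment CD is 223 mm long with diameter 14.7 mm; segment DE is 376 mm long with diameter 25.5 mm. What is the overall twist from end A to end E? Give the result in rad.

0.00556 rad

ω = 1.30 rad/s, so T = P/ω = 4.30 / 1.300 = 3.308 N·m.
J_AB = π(0.0117)⁴/32 = 1.84×10^-9 m⁴; J_BC = π(0.0259)⁴/32 = 4.42×10^-8 m⁴; J_CD = π(0.0147)⁴/32 = 4.58×10^-9 m⁴; J_DE = π(0.0255)⁴/32 = 4.15×10^-8 m⁴.
θ = (T/G)·Σ L_i/J_i = (3.308/75.0×10⁹)·(0.112/1.84×10^-9 + 0.334/4.42×10^-8 + 0.223/4.58×10^-9 + 0.376/4.15×10^-8) = 5.563×10^-3 rad.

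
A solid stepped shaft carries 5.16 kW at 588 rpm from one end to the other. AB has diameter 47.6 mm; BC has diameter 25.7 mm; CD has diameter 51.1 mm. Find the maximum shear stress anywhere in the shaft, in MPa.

ω = 2π·588/60 = 61.58 rad/s, so T = P/ω = 5.16×10³ / 61.58 = 83.80 N·m.
Under the same torque, τ_max = 16T/(πd³) is largest where d is smallest — segment BC (d = 25.7 mm).
τ_max = 16·83.80/(π·(0.0257)³) = 2.514×10^7 Pa.

25.1 MPa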